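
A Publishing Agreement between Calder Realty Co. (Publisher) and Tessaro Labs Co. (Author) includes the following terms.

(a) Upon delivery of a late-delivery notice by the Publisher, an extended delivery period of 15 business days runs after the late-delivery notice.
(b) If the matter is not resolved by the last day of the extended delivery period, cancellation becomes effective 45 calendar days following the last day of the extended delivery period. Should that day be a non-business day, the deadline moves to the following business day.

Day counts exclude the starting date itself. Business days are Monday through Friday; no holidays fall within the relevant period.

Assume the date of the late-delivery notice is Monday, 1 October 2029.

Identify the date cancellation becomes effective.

The last day of the extended delivery period: counting 15 business days from Monday, 1 October 2029 (Oct 2, Oct 3, Oct 4, Oct 5, …, Oct 18, Oct 19, Oct 22, skipping weekends) reaches Monday, 22 October 2029.
Adding 45 calendar days to 22 October 2029 gives 6 December 2029, which is the date cancellation becomes effective. 6 December 2029 is a Thursday, so no roll-forward applies.

6 December 2029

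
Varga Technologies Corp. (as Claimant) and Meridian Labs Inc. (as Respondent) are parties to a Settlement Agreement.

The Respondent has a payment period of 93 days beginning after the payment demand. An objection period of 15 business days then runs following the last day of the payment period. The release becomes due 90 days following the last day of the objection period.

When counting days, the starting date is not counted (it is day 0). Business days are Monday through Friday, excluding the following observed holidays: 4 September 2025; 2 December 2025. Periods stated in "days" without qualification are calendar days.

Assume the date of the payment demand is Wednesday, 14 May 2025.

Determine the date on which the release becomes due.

7 December 2025

The last day of the payment period: 93 calendar days after 14 May 2025 is 15 August 2025.
From Friday, 15 August 2025, 15 business days (Aug 18, Aug 19, Aug 20, Aug 21, …, Sep 3, Sep 5, Sep 8, skipping weekends and the listed holiday on Sep 4) brings us to Monday, 8 September 2025, which is the last day of the objection period.
The date on which the release becomes due: 8 September 2025 + 90 days = 7 December 2025.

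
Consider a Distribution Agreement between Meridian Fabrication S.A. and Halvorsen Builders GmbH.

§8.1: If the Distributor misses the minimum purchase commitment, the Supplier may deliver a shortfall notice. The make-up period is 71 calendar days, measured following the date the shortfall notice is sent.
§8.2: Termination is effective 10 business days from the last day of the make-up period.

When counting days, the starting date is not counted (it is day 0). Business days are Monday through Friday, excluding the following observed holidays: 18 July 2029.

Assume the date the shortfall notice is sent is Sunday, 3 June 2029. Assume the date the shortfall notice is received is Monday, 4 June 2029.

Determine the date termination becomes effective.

Adding 71 calendar days to 3 June 2029 gives 13 August 2029, which is the last day of the make-up period.
The date termination becomes effective: 10 business days after Monday, 13 August 2029, skipping weekends — Aug 14, Aug 15, Aug 16, Aug 17, Aug 20, Aug 21, Aug 22, Aug 23, Aug 24, Aug 27 — lands on Monday, 27 August 2029.

27 August 2029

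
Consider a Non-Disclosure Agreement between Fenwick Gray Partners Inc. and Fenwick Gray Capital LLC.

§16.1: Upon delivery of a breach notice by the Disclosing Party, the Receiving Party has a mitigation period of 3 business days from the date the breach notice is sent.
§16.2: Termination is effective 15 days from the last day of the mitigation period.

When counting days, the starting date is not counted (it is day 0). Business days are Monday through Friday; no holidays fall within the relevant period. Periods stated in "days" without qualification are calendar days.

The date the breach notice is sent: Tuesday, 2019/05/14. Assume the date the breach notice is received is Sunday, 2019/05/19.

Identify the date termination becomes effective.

2019/06/01

The last day of the mitigation period: 3 business days after Tuesday, 2019/05/14, skipping weekends — May 15, May 16, May 17 — lands on Friday, 2019/05/17.
Adding 15 calendar days to 2019/05/17 gives 2019/06/01, which is the date termination becomes effective.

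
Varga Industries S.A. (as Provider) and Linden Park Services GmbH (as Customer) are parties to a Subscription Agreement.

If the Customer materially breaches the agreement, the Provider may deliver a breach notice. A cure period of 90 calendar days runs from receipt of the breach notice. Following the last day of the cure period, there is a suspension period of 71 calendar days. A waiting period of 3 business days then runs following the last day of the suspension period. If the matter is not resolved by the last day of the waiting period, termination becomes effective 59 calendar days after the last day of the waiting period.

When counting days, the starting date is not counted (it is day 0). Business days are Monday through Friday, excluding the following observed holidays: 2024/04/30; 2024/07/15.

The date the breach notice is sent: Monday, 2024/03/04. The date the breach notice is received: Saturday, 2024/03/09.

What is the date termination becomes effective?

2024/10/19

The last day of the cure period: 2024/03/09 + 90 days = 2024/06/07.
The last day of the suspension period: 71 calendar days after 2024/06/07 is 2024/08/17.
The last day of the waiting period: 3 business days after Saturday, 2024/08/17, skipping weekends — Aug 19, Aug 20, Aug 21 — lands on Wednesday, 2024/08/21.
The date termination becomes effective: 59 calendar days after 2024/08/21 is 2024/10/19.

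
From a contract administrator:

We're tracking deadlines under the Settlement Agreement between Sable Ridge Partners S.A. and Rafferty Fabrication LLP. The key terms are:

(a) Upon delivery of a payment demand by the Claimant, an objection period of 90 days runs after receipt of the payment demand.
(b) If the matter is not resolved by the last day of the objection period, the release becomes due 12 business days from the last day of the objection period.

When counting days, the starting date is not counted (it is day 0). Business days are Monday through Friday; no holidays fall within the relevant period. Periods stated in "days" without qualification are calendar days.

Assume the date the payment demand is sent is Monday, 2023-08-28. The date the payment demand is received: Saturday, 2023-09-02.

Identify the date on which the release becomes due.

The last day of the objection period: 90 calendar days after 2023-09-02 is 2023-12-01.
The date on which the release becomes due: counting 12 business days from Friday, 2023-12-01 (Dec 4, Dec 5, Dec 6, Dec 7, …, Dec 15, Dec 18, Dec 19, skipping weekends) reaches Tuesday, 2023-12-19.

2023-12-19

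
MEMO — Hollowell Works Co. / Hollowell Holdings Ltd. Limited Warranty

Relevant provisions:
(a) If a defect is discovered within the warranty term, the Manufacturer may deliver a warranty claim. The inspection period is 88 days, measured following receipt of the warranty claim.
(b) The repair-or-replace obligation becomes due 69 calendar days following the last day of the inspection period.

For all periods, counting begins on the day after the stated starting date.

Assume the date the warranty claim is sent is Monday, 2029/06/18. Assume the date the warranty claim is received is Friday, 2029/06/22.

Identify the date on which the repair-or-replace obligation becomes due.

2029/11/26

Adding 88 calendar days to 2029/06/22 gives 2029/09/18, which is the last day of the inspection period.
The date on which the repair-or-replace obligation becomes due: 69 calendar days after 2029/09/18 is 2029/11/26.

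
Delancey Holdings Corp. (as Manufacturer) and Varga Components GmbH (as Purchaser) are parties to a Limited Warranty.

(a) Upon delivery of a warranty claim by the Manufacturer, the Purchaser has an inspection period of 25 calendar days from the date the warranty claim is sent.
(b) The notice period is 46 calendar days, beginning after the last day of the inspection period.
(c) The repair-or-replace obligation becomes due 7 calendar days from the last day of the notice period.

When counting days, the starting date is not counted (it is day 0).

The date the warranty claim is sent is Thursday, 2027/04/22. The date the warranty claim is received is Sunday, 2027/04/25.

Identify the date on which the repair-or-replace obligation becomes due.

2027/07/09

The last day of the inspection period: 25 calendar days after 2027/04/22 is 2027/05/17.
The last day of the notice period: 46 calendar days after 2027/05/17 is 2027/07/02.
The date on which the repair-or-replace obligation becomes due: 7 calendar days after 2027/07/02 is 2027/07/09.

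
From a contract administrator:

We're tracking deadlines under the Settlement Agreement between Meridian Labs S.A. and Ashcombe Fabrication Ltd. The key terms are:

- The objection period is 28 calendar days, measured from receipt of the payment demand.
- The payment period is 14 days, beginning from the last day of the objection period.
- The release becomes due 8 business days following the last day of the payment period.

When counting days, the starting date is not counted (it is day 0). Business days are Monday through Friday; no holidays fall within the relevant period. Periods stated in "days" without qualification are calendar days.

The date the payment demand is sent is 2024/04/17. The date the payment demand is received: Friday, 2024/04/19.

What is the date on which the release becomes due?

2024/06/12

The last day of the objection period: 28 calendar days after 2024/04/19 is 2024/05/17.
Adding 14 calendar days to 2024/05/17 gives 2024/05/31, which is the last day of the payment period.
The date on which the release becomes due: counting 8 business days from Friday, 2024/05/31 (Jun 3, Jun 4, Jun 5, Jun 6, Jun 7, Jun 10, Jun 11, Jun 12, skipping weekends) reaches Wednesday, 2024/06/12.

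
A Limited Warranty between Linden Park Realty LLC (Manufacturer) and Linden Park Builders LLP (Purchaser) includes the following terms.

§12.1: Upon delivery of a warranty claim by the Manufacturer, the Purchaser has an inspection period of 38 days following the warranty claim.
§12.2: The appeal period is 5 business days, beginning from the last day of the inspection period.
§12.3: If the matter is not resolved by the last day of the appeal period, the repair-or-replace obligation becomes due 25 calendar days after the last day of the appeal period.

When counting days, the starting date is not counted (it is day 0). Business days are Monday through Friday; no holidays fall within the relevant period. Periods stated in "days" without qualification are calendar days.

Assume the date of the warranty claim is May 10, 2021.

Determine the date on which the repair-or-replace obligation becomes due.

Jul 19, 2021

Adding 38 calendar days to May 10, 2021 gives Jun 17, 2021, which is the last day of the inspection period.
The last day of the appeal period: counting 5 business days from Thursday, Jun 17, 2021 (Jun 18, Jun 21, Jun 22, Jun 23, Jun 24, skipping weekends) reaches Thursday, Jun 24, 2021.
Adding 25 calendar days to Jun 24, 2021 gives Jul 19, 2021, which is the date on which the repair-or-replace obligation becomes due.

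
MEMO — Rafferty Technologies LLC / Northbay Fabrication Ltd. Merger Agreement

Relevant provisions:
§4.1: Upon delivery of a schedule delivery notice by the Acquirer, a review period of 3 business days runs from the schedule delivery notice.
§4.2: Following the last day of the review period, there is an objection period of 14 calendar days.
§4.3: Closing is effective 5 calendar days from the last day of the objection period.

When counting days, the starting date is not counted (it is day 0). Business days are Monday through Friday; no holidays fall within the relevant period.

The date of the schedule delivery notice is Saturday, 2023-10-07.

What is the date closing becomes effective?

The last day of the review period: counting 3 business days from Saturday, 2023-10-07 (Oct 9, Oct 10, Oct 11, skipping weekends) reaches Wednesday, 2023-10-11.
The last day of the objection period: 14 calendar days after 2023-10-11 is 2023-10-25.
The date closing becomes effective: 2023-10-25 + 5 days = 2023-10-30.

2023-10-30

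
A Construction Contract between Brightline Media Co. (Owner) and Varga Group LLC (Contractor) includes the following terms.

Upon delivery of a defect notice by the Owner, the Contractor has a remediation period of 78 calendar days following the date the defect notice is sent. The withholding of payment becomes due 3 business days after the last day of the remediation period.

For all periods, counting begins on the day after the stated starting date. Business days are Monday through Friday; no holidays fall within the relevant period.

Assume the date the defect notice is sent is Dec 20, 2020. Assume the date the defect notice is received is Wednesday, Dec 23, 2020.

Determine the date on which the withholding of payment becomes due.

Adding 78 calendar days to Dec 20, 2020 gives Mar 8, 2021, which is the last day of the remediation period.
The date on which the withholding of payment becomes due: 3 business days after Monday, Mar 8, 2021, skipping weekends — Mar 9, Mar 10, Mar 11 — lands on Thursday, Mar 11, 2021.

Mar 11, 2021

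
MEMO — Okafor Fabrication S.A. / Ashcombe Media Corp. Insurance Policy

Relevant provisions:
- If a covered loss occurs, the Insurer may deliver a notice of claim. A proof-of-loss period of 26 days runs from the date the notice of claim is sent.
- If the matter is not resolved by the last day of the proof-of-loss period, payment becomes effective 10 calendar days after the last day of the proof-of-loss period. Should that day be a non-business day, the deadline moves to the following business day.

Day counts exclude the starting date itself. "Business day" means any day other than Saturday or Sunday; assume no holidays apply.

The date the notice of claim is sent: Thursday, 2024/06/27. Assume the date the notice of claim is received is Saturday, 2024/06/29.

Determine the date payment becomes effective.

2024/08/02

The last day of the proof-of-loss period: 2024/06/27 + 26 days = 2024/07/23.
The date payment becomes effective: 10 calendar days after 2024/07/23 is 2024/08/02. 2024/08/02 is a Friday, so no roll-forward applies.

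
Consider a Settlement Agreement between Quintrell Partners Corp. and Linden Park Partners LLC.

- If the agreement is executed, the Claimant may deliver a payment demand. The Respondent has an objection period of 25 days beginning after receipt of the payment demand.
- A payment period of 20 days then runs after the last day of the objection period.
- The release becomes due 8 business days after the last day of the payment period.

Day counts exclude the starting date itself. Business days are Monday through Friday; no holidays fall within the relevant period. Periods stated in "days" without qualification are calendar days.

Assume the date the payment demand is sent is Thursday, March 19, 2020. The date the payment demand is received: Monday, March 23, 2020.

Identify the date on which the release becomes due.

The last day of the objection period: 25 calendar days after March 23, 2020 is April 17, 2020.
The last day of the payment period: 20 calendar days after April 17, 2020 is May 7, 2020.
From Thursday, May 7, 2020, 8 business days (May 8, May 11, May 12, May 13, May 14, May 15, May 18, May 19, skipping weekends) brings us to Tuesday, May 19, 2020, which is the date on which the release becomes due.

May 19, 2020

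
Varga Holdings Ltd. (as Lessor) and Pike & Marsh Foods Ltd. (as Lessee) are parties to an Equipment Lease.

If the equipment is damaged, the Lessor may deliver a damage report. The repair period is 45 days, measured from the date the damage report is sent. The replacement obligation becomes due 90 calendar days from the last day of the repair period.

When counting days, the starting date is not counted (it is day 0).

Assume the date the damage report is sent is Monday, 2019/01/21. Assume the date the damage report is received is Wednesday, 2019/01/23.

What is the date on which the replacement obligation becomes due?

2019/06/05

The last day of the repair period: 45 calendar days after 2019/01/21 is 2019/03/07.
The date on which the replacement obligation becomes due: 90 calendar days after 2019/03/07 is 2019/06/05.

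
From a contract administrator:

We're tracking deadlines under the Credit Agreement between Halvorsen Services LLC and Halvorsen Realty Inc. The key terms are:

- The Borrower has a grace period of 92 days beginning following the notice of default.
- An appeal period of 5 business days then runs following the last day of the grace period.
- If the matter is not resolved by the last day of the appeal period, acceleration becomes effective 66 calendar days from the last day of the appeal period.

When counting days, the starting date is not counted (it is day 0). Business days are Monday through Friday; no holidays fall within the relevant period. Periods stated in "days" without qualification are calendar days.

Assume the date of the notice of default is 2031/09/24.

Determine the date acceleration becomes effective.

2032/03/07

Adding 92 calendar days to 2031/09/24 gives 2031/12/25, which is the last day of the grace period.
The last day of the appeal period: counting 5 business days from Thursday, 2031/12/25 (Dec 26, Dec 29, Dec 30, Dec 31, Jan 1, skipping weekends) reaches Thursday, 2032/01/01.
The date acceleration becomes effective: 2032/01/01 + 66 days = 2032/03/07.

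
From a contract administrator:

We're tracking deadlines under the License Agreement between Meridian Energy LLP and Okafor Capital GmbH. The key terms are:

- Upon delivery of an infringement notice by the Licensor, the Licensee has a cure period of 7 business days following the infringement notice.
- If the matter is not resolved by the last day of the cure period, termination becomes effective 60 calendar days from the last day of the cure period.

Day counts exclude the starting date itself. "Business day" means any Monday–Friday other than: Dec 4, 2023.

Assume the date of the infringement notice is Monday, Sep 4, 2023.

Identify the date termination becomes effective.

Nov 12, 2023

From Monday, Sep 4, 2023, 7 business days (Sep 5, Sep 6, Sep 7, Sep 8, Sep 11, Sep 12, Sep 13, skipping weekends) brings us to Wednesday, Sep 13, 2023, which is the last day of the cure period.
The date termination becomes effective: 60 calendar days after Sep 13, 2023 is Nov 12, 2023.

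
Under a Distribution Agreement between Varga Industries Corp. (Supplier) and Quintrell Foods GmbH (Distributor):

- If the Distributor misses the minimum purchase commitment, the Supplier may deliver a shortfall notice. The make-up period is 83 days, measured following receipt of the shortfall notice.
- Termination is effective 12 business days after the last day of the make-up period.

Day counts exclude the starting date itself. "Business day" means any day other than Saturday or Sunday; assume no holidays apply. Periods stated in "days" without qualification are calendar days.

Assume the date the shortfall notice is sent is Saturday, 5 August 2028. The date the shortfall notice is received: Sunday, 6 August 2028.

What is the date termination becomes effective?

14 November 2028

The last day of the make-up period: 6 August 2028 + 83 days = 28 October 2028.
From Saturday, 28 October 2028, 12 business days (Oct 30, Oct 31, Nov 1, Nov 2, …, Nov 10, Nov 13, Nov 14, skipping weekends) brings us to Tuesday, 14 November 2028, which is the date termination becomes effective.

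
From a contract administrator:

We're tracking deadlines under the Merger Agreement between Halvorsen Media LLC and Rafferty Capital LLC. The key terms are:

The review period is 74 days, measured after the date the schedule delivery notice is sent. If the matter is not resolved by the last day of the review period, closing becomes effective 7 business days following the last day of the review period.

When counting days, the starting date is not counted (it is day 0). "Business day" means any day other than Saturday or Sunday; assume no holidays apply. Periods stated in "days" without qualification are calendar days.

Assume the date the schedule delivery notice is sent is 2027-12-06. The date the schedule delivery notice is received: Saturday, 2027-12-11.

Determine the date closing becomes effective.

Adding 74 calendar days to 2027-12-06 gives 2028-02-18, which is the last day of the review period.
The date closing becomes effective: counting 7 business days from Friday, 2028-02-18 (Feb 21, Feb 22, Feb 23, Feb 24, Feb 25, Feb 28, Feb 29, skipping weekends) reaches Tuesday, 2028-02-29.

2028-02-29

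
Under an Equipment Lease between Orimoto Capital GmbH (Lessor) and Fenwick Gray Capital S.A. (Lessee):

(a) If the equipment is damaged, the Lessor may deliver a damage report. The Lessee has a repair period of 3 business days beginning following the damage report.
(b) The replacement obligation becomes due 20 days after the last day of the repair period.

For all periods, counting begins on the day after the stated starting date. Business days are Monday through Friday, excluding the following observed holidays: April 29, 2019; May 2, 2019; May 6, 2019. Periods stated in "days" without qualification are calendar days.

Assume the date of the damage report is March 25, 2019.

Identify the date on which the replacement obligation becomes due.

April 17, 2019

The last day of the repair period: counting 3 business days from Monday, March 25, 2019 (Mar 26, Mar 27, Mar 28, skipping weekends) reaches Thursday, March 28, 2019.
The date on which the replacement obligation becomes due: 20 calendar days after March 28, 2019 is April 17, 2019.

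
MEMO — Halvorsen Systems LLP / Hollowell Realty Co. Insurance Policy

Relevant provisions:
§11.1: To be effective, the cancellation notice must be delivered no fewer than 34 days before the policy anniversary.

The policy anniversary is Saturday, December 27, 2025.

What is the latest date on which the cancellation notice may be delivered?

November 23, 2025

December 27, 2025 minus 34 days is November 23, 2025.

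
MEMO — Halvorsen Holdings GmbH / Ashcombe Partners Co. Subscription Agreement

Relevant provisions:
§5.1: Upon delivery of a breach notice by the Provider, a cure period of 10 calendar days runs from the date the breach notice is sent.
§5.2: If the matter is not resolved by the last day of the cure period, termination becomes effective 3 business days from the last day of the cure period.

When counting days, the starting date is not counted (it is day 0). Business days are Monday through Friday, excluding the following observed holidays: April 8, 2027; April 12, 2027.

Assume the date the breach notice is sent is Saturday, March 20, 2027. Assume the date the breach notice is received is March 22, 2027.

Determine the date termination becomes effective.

April 2, 2027

The last day of the cure period: March 20, 2027 + 10 days = March 30, 2027.
The date termination becomes effective: 3 business days after Tuesday, March 30, 2027, skipping weekends — Mar 31, Apr 1, Apr 2 — lands on Friday, April 2, 2027.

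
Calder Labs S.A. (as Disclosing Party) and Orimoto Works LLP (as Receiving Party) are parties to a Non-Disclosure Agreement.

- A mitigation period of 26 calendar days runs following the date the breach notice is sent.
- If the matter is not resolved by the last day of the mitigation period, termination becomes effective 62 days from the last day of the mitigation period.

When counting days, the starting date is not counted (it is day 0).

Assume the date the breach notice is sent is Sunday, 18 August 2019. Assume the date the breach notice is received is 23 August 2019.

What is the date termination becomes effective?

14 November 2019

Adding 26 calendar days to 18 August 2019 gives 13 September 2019, which is the last day of the mitigation period.
The date termination becomes effective: 62 calendar days after 13 September 2019 is 14 November 2019.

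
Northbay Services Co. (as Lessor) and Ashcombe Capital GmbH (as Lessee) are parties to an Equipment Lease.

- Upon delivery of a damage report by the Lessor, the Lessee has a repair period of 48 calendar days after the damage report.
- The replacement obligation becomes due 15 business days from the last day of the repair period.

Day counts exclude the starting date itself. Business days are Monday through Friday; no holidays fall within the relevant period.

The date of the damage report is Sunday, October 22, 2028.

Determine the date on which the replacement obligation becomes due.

The last day of the repair period: October 22, 2028 + 48 days = December 9, 2028.
The date on which the replacement obligation becomes due: counting 15 business days from Saturday, December 9, 2028 (Dec 11, Dec 12, Dec 13, Dec 14, …, Dec 27, Dec 28, Dec 29, skipping weekends) reaches Friday, December 29, 2028.

December 29, 2028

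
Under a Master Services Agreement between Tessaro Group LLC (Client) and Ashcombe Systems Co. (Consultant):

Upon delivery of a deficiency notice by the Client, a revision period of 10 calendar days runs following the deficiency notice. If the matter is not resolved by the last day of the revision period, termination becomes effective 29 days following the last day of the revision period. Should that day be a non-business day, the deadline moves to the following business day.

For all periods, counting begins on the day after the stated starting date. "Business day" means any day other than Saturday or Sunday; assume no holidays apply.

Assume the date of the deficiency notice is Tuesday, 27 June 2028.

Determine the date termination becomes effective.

7 August 2028

Adding 10 calendar days to 27 June 2028 gives 7 July 2028, which is the last day of the revision period.
Adding 29 calendar days to 7 July 2028 gives 5 August 2028, which is the date termination becomes effective. That falls on a Saturday, so it rolls to the next business day, Monday, 7 August 2028.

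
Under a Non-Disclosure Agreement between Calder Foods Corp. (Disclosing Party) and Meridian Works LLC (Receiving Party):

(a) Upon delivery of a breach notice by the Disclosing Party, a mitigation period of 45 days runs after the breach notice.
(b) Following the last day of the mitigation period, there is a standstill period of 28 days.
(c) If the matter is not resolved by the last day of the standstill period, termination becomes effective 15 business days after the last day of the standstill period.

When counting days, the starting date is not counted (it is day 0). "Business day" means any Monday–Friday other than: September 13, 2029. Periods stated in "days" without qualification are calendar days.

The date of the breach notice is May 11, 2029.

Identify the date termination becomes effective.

The last day of the mitigation period: May 11, 2029 + 45 days = June 25, 2029.
The last day of the standstill period: June 25, 2029 + 28 days = July 23, 2029.
The date termination becomes effective: counting 15 business days from Monday, July 23, 2029 (Jul 24, Jul 25, Jul 26, Jul 27, …, Aug 9, Aug 10, Aug 13, skipping weekends) reaches Monday, August 13, 2029.

August 13, 2029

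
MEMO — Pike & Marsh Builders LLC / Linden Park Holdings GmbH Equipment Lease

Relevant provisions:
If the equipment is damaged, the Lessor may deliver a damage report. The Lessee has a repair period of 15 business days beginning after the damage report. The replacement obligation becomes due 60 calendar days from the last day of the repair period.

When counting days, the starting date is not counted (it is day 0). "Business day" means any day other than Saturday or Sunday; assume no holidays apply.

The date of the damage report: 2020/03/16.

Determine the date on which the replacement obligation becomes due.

2020/06/05

The last day of the repair period: counting 15 business days from Monday, 2020/03/16 (Mar 17, Mar 18, Mar 19, Mar 20, …, Apr 2, Apr 3, Apr 6, skipping weekends) reaches Monday, 2020/04/06.
The date on which the replacement obligation becomes due: 2020/04/06 + 60 days = 2020/06/05.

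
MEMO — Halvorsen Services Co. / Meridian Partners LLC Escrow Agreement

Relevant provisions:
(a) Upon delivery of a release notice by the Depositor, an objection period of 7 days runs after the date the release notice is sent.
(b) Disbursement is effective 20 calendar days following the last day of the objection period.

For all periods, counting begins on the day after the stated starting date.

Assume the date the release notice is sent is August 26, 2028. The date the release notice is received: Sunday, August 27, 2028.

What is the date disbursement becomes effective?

The last day of the objection period: 7 calendar days after August 26, 2028 is September 2, 2028.
The date disbursement becomes effective: September 2, 2028 + 20 days = September 22, 2028.

September 22, 2028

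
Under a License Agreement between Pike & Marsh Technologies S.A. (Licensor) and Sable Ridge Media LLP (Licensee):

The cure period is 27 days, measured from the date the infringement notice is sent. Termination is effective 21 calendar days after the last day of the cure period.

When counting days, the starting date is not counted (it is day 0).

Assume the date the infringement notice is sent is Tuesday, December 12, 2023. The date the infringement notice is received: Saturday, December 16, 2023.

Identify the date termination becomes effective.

Adding 27 calendar days to December 12, 2023 gives January 8, 2024, which is the last day of the cure period.
The date termination becomes effective: January 8, 2024 + 21 days = January 29, 2024.

January 29, 2024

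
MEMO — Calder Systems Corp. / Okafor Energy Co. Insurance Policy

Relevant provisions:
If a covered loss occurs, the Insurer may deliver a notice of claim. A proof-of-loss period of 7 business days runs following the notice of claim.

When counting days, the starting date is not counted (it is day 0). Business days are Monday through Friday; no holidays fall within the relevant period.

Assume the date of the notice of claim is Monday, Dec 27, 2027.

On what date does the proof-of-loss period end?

From Monday, Dec 27, 2027, 7 business days (Dec 28, Dec 29, Dec 30, Dec 31, Jan 3, Jan 4, Jan 5, skipping weekends) brings us to Wednesday, Jan 5, 2028, which is the last day of the proof-of-loss period.

Jan 5, 2028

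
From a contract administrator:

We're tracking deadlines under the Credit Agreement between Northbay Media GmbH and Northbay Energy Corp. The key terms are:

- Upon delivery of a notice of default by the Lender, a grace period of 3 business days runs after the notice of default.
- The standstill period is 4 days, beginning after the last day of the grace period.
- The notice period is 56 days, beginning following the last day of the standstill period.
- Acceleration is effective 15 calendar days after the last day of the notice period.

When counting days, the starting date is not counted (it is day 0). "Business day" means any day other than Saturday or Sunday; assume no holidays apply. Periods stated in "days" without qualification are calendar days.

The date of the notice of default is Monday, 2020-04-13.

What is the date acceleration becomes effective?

2020-06-30

The last day of the grace period: 3 business days after Monday, 2020-04-13, skipping weekends — Apr 14, Apr 15, Apr 16 — lands on Thursday, 2020-04-16.
Adding 4 calendar days to 2020-04-16 gives 2020-04-20, which is the last day of the standstill period.
Adding 56 calendar days to 2020-04-20 gives 2020-06-15, which is the last day of the notice period.
Adding 15 calendar days to 2020-06-15 gives 2020-06-30, which is the date acceleration becomes effective.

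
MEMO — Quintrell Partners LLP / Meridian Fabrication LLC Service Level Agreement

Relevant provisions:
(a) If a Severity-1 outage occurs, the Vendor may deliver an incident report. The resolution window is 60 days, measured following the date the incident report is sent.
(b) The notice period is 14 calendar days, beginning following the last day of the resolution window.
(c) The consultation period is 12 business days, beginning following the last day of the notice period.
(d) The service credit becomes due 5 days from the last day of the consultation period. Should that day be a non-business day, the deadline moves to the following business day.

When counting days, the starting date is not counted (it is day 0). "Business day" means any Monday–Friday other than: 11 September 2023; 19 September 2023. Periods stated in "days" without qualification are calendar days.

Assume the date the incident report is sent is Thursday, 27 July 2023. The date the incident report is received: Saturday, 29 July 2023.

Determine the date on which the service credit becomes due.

The last day of the resolution window: 60 calendar days after 27 July 2023 is 25 September 2023.
The last day of the notice period: 14 calendar days after 25 September 2023 is 9 October 2023.
The last day of the consultation period: counting 12 business days from Monday, 9 October 2023 (Oct 10, Oct 11, Oct 12, Oct 13, …, Oct 23, Oct 24, Oct 25, skipping weekends) reaches Wednesday, 25 October 2023.
The date on which the service credit becomes due: 5 calendar days after 25 October 2023 is 30 October 2023. 30 October 2023 is a Monday and is not a listed holiday, so no roll-forward applies.

30 October 2023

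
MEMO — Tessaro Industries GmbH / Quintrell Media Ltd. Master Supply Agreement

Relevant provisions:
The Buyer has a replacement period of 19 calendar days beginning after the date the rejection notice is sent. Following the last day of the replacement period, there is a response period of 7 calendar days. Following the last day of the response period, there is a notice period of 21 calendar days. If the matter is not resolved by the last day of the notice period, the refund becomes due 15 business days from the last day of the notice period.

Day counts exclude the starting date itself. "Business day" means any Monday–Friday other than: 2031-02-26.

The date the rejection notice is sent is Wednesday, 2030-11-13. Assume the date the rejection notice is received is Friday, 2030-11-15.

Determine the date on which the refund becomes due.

Adding 19 calendar days to 2030-11-13 gives 2030-12-02, which is the last day of the replacement period.
The last day of the response period: 7 calendar days after 2030-12-02 is 2030-12-09.
The last day of the notice period: 21 calendar days after 2030-12-09 is 2030-12-30.
The date on which the refund becomes due: 15 business days after Monday, 2030-12-30, skipping weekends — Dec 31, Jan 1, Jan 2, Jan 3, …, Jan 16, Jan 17, Jan 20 — lands on Monday, 2031-01-20.

2031-01-20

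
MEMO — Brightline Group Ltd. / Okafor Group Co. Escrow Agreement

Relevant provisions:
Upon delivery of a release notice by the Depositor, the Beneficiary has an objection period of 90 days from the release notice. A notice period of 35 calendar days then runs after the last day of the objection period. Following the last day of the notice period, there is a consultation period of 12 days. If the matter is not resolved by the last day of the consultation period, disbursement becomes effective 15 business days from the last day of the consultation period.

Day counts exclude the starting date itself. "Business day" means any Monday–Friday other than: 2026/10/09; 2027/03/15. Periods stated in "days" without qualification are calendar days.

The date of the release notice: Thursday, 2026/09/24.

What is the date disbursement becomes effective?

2027/03/01

The last day of the objection period: 2026/09/24 + 90 days = 2026/12/23.
The last day of the notice period: 2026/12/23 + 35 days = 2027/01/27.
The last day of the consultation period: 12 calendar days after 2027/01/27 is 2027/02/08.
From Monday, 2027/02/08, 15 business days (Feb 9, Feb 10, Feb 11, Feb 12, …, Feb 25, Feb 26, Mar 1, skipping weekends) brings us to Monday, 2027/03/01, which is the date disbursement becomes effective.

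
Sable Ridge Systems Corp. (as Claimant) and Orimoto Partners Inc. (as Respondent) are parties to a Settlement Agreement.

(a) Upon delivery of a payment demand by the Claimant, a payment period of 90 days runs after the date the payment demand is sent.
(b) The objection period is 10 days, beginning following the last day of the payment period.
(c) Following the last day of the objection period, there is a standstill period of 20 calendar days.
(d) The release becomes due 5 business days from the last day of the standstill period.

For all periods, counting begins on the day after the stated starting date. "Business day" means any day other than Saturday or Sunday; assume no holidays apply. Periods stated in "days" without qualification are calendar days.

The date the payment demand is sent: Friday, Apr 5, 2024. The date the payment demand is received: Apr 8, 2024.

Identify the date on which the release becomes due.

Adding 90 calendar days to Apr 5, 2024 gives Jul 4, 2024, which is the last day of the payment period.
The last day of the objection period: 10 calendar days after Jul 4, 2024 is Jul 14, 2024.
Adding 20 calendar days to Jul 14, 2024 gives Aug 3, 2024, which is the last day of the standstill period.
The date on which the release becomes due: 5 business days after Saturday, Aug 3, 2024, skipping weekends — Aug 5, Aug 6, Aug 7, Aug 8, Aug 9 — lands on Friday, Aug 9, 2024.

Aug 9, 2024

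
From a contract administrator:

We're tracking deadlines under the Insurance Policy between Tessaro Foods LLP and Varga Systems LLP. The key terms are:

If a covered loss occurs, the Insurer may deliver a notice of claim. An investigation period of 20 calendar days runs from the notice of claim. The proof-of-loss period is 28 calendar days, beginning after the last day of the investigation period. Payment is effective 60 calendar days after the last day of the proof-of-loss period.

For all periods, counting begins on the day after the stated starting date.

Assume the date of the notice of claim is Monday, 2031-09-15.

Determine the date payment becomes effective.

2032-01-01

The last day of the investigation period: 2031-09-15 + 20 days = 2031-10-05.
The last day of the proof-of-loss period: 28 calendar days after 2031-10-05 is 2031-11-02.
The date payment becomes effective: 60 calendar days after 2031-11-02 is 2032-01-01.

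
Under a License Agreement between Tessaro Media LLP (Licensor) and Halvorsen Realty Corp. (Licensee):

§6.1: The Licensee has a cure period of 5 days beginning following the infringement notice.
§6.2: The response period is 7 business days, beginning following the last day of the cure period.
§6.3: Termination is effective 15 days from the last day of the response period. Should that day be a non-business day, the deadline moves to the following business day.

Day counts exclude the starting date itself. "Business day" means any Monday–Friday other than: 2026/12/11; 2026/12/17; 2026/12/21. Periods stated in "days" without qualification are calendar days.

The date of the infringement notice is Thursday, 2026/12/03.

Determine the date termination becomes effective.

2027/01/06

The last day of the cure period: 2026/12/03 + 5 days = 2026/12/08.
The last day of the response period: 7 business days after Tuesday, 2026/12/08, skipping weekends and the listed holidays on Dec 11, Dec 17, Dec 21 — Dec 9, Dec 10, Dec 14, Dec 15, Dec 16, Dec 18, Dec 22 — lands on Tuesday, 2026/12/22.
The date termination becomes effective: 2026/12/22 + 15 days = 2027/01/06. 2027/01/06 is a Wednesday and is not a listed holiday, so no roll-forward applies.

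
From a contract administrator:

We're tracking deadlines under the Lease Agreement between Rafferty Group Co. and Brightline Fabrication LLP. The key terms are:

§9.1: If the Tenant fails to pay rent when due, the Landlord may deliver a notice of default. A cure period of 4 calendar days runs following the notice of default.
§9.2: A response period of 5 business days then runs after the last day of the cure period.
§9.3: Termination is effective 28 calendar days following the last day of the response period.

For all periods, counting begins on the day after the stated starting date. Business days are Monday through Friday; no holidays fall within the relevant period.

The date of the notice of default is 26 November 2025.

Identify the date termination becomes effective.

Adding 4 calendar days to 26 November 2025 gives 30 November 2025, which is the last day of the cure period.
The last day of the response period: counting 5 business days from Sunday, 30 November 2025 (Dec 1, Dec 2, Dec 3, Dec 4, Dec 5, skipping weekends) reaches Friday, 5 December 2025.
Adding 28 calendar days to 5 December 2025 gives 2 January 2026, which is the date termination becomes effective.

2 January 2026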